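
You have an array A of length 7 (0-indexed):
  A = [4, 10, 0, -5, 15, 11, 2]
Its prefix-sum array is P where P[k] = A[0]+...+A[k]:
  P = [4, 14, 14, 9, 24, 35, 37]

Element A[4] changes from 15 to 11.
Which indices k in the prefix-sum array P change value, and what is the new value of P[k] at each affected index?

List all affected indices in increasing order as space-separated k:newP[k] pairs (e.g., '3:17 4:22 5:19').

P[k] = A[0] + ... + A[k]
P[k] includes A[4] iff k >= 4
Affected indices: 4, 5, ..., 6; delta = -4
  P[4]: 24 + -4 = 20
  P[5]: 35 + -4 = 31
  P[6]: 37 + -4 = 33

Answer: 4:20 5:31 6:33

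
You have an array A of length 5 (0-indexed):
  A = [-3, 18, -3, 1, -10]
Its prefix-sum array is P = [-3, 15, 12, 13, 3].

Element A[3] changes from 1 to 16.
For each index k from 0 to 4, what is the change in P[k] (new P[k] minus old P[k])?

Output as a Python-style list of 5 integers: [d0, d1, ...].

Answer: [0, 0, 0, 15, 15]

Derivation:
Element change: A[3] 1 -> 16, delta = 15
For k < 3: P[k] unchanged, delta_P[k] = 0
For k >= 3: P[k] shifts by exactly 15
Delta array: [0, 0, 0, 15, 15]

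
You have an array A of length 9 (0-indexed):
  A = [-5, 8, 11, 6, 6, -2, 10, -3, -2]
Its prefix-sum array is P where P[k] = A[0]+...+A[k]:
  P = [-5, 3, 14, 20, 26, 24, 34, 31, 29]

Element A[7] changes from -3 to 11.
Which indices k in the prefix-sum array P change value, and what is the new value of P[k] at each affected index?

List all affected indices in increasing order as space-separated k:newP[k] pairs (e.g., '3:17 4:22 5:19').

P[k] = A[0] + ... + A[k]
P[k] includes A[7] iff k >= 7
Affected indices: 7, 8, ..., 8; delta = 14
  P[7]: 31 + 14 = 45
  P[8]: 29 + 14 = 43

Answer: 7:45 8:43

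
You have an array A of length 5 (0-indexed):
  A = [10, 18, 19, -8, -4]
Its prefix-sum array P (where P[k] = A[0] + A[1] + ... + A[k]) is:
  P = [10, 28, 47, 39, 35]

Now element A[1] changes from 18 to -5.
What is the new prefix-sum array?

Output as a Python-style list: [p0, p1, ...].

Change: A[1] 18 -> -5, delta = -23
P[k] for k < 1: unchanged (A[1] not included)
P[k] for k >= 1: shift by delta = -23
  P[0] = 10 + 0 = 10
  P[1] = 28 + -23 = 5
  P[2] = 47 + -23 = 24
  P[3] = 39 + -23 = 16
  P[4] = 35 + -23 = 12

Answer: [10, 5, 24, 16, 12]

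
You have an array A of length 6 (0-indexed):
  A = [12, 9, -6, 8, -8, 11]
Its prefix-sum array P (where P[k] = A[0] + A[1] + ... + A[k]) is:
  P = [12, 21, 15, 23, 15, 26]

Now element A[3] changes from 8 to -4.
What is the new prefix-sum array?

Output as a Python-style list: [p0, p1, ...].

Change: A[3] 8 -> -4, delta = -12
P[k] for k < 3: unchanged (A[3] not included)
P[k] for k >= 3: shift by delta = -12
  P[0] = 12 + 0 = 12
  P[1] = 21 + 0 = 21
  P[2] = 15 + 0 = 15
  P[3] = 23 + -12 = 11
  P[4] = 15 + -12 = 3
  P[5] = 26 + -12 = 14

Answer: [12, 21, 15, 11, 3, 14]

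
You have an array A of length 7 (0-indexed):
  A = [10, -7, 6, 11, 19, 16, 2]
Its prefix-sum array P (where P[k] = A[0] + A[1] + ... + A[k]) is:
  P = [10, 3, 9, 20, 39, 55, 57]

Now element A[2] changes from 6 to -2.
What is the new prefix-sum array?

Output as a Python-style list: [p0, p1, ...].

Change: A[2] 6 -> -2, delta = -8
P[k] for k < 2: unchanged (A[2] not included)
P[k] for k >= 2: shift by delta = -8
  P[0] = 10 + 0 = 10
  P[1] = 3 + 0 = 3
  P[2] = 9 + -8 = 1
  P[3] = 20 + -8 = 12
  P[4] = 39 + -8 = 31
  P[5] = 55 + -8 = 47
  P[6] = 57 + -8 = 49

Answer: [10, 3, 1, 12, 31, 47, 49]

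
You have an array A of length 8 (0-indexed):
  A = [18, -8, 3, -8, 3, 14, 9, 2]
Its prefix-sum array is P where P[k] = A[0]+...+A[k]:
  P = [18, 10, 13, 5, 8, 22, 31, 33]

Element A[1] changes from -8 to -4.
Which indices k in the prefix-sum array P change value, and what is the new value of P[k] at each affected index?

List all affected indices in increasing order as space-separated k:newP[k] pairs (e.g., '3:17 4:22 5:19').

P[k] = A[0] + ... + A[k]
P[k] includes A[1] iff k >= 1
Affected indices: 1, 2, ..., 7; delta = 4
  P[1]: 10 + 4 = 14
  P[2]: 13 + 4 = 17
  P[3]: 5 + 4 = 9
  P[4]: 8 + 4 = 12
  P[5]: 22 + 4 = 26
  P[6]: 31 + 4 = 35
  P[7]: 33 + 4 = 37

Answer: 1:14 2:17 3:9 4:12 5:26 6:35 7:37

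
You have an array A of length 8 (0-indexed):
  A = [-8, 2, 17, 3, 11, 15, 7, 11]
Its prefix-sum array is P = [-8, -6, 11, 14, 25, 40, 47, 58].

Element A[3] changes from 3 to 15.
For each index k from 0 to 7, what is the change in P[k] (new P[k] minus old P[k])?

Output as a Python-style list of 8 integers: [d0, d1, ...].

Answer: [0, 0, 0, 12, 12, 12, 12, 12]

Derivation:
Element change: A[3] 3 -> 15, delta = 12
For k < 3: P[k] unchanged, delta_P[k] = 0
For k >= 3: P[k] shifts by exactly 12
Delta array: [0, 0, 0, 12, 12, 12, 12, 12]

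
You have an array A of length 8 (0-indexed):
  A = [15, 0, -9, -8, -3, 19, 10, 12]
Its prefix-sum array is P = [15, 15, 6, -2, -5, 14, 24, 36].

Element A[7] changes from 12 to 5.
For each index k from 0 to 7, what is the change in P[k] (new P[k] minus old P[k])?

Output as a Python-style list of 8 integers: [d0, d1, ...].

Answer: [0, 0, 0, 0, 0, 0, 0, -7]

Derivation:
Element change: A[7] 12 -> 5, delta = -7
For k < 7: P[k] unchanged, delta_P[k] = 0
For k >= 7: P[k] shifts by exactly -7
Delta array: [0, 0, 0, 0, 0, 0, 0, -7]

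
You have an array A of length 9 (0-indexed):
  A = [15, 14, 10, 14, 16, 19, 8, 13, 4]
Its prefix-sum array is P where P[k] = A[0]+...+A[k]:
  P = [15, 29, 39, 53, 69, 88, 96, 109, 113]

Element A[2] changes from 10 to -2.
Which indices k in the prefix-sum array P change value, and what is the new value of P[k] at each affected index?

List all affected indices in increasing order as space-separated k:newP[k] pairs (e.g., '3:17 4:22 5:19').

Answer: 2:27 3:41 4:57 5:76 6:84 7:97 8:101

Derivation:
P[k] = A[0] + ... + A[k]
P[k] includes A[2] iff k >= 2
Affected indices: 2, 3, ..., 8; delta = -12
  P[2]: 39 + -12 = 27
  P[3]: 53 + -12 = 41
  P[4]: 69 + -12 = 57
  P[5]: 88 + -12 = 76
  P[6]: 96 + -12 = 84
  P[7]: 109 + -12 = 97
  P[8]: 113 + -12 = 101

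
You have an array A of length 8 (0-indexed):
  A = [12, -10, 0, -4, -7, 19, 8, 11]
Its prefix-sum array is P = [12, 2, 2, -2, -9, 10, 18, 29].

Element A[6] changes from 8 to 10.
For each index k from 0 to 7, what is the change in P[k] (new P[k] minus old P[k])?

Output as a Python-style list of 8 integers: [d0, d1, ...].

Element change: A[6] 8 -> 10, delta = 2
For k < 6: P[k] unchanged, delta_P[k] = 0
For k >= 6: P[k] shifts by exactly 2
Delta array: [0, 0, 0, 0, 0, 0, 2, 2]

Answer: [0, 0, 0, 0, 0, 0, 2, 2]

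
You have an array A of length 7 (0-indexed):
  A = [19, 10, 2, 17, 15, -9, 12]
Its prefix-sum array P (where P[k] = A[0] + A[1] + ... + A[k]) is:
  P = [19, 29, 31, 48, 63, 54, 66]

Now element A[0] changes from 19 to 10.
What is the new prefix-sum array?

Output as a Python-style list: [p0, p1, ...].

Change: A[0] 19 -> 10, delta = -9
P[k] for k < 0: unchanged (A[0] not included)
P[k] for k >= 0: shift by delta = -9
  P[0] = 19 + -9 = 10
  P[1] = 29 + -9 = 20
  P[2] = 31 + -9 = 22
  P[3] = 48 + -9 = 39
  P[4] = 63 + -9 = 54
  P[5] = 54 + -9 = 45
  P[6] = 66 + -9 = 57

Answer: [10, 20, 22, 39, 54, 45, 57]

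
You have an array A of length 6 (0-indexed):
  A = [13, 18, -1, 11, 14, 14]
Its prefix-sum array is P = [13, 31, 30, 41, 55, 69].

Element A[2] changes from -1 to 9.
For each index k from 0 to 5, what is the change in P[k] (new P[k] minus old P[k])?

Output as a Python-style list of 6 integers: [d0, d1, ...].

Answer: [0, 0, 10, 10, 10, 10]

Derivation:
Element change: A[2] -1 -> 9, delta = 10
For k < 2: P[k] unchanged, delta_P[k] = 0
For k >= 2: P[k] shifts by exactly 10
Delta array: [0, 0, 10, 10, 10, 10]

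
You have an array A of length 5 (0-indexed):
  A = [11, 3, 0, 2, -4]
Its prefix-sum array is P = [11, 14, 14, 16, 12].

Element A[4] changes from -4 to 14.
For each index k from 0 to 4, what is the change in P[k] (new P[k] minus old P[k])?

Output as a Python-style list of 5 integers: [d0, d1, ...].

Element change: A[4] -4 -> 14, delta = 18
For k < 4: P[k] unchanged, delta_P[k] = 0
For k >= 4: P[k] shifts by exactly 18
Delta array: [0, 0, 0, 0, 18]

Answer: [0, 0, 0, 0, 18]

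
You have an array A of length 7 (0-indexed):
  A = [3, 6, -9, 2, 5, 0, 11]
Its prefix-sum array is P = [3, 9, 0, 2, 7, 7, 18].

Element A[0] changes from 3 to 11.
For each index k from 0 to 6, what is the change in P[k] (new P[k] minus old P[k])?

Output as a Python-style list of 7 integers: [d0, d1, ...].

Element change: A[0] 3 -> 11, delta = 8
For k < 0: P[k] unchanged, delta_P[k] = 0
For k >= 0: P[k] shifts by exactly 8
Delta array: [8, 8, 8, 8, 8, 8, 8]

Answer: [8, 8, 8, 8, 8, 8, 8]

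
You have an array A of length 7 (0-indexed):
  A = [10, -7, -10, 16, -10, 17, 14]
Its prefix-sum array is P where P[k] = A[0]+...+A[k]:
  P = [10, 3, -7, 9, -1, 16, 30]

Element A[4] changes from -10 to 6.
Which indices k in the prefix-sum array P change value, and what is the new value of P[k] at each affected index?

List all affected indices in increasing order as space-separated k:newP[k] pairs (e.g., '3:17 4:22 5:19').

P[k] = A[0] + ... + A[k]
P[k] includes A[4] iff k >= 4
Affected indices: 4, 5, ..., 6; delta = 16
  P[4]: -1 + 16 = 15
  P[5]: 16 + 16 = 32
  P[6]: 30 + 16 = 46

Answer: 4:15 5:32 6:46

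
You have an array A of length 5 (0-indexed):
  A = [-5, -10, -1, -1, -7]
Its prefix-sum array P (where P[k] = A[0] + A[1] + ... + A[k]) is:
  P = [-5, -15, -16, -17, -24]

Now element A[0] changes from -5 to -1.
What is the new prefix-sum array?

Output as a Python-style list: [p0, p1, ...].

Answer: [-1, -11, -12, -13, -20]

Derivation:
Change: A[0] -5 -> -1, delta = 4
P[k] for k < 0: unchanged (A[0] not included)
P[k] for k >= 0: shift by delta = 4
  P[0] = -5 + 4 = -1
  P[1] = -15 + 4 = -11
  P[2] = -16 + 4 = -12
  P[3] = -17 + 4 = -13
  P[4] = -24 + 4 = -20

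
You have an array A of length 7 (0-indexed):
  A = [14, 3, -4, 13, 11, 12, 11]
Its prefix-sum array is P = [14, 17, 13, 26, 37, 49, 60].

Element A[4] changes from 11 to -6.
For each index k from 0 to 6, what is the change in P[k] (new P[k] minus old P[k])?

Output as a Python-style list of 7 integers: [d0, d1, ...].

Answer: [0, 0, 0, 0, -17, -17, -17]

Derivation:
Element change: A[4] 11 -> -6, delta = -17
For k < 4: P[k] unchanged, delta_P[k] = 0
For k >= 4: P[k] shifts by exactly -17
Delta array: [0, 0, 0, 0, -17, -17, -17]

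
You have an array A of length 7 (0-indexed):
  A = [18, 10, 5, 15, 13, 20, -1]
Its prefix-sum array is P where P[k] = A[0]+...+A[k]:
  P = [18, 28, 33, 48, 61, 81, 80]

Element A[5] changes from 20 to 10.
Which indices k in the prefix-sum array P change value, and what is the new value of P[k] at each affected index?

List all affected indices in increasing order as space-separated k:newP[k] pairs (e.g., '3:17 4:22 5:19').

Answer: 5:71 6:70

Derivation:
P[k] = A[0] + ... + A[k]
P[k] includes A[5] iff k >= 5
Affected indices: 5, 6, ..., 6; delta = -10
  P[5]: 81 + -10 = 71
  P[6]: 80 + -10 = 70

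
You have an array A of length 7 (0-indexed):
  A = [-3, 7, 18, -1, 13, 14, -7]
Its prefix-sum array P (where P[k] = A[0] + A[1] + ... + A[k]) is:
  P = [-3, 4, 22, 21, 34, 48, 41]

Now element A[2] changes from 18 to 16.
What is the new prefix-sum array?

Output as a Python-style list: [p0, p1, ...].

Answer: [-3, 4, 20, 19, 32, 46, 39]

Derivation:
Change: A[2] 18 -> 16, delta = -2
P[k] for k < 2: unchanged (A[2] not included)
P[k] for k >= 2: shift by delta = -2
  P[0] = -3 + 0 = -3
  P[1] = 4 + 0 = 4
  P[2] = 22 + -2 = 20
  P[3] = 21 + -2 = 19
  P[4] = 34 + -2 = 32
  P[5] = 48 + -2 = 46
  P[6] = 41 + -2 = 39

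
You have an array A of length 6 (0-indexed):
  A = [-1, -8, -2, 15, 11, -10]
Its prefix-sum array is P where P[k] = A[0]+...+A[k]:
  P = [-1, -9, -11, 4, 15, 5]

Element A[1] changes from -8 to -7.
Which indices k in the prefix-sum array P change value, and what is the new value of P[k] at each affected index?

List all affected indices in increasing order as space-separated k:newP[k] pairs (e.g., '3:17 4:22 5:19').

Answer: 1:-8 2:-10 3:5 4:16 5:6

Derivation:
P[k] = A[0] + ... + A[k]
P[k] includes A[1] iff k >= 1
Affected indices: 1, 2, ..., 5; delta = 1
  P[1]: -9 + 1 = -8
  P[2]: -11 + 1 = -10
  P[3]: 4 + 1 = 5
  P[4]: 15 + 1 = 16
  P[5]: 5 + 1 = 6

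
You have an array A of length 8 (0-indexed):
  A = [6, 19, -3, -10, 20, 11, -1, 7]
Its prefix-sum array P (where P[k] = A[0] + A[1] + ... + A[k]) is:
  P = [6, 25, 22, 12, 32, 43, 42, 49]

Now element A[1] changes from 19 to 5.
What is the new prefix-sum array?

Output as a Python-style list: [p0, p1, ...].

Change: A[1] 19 -> 5, delta = -14
P[k] for k < 1: unchanged (A[1] not included)
P[k] for k >= 1: shift by delta = -14
  P[0] = 6 + 0 = 6
  P[1] = 25 + -14 = 11
  P[2] = 22 + -14 = 8
  P[3] = 12 + -14 = -2
  P[4] = 32 + -14 = 18
  P[5] = 43 + -14 = 29
  P[6] = 42 + -14 = 28
  P[7] = 49 + -14 = 35

Answer: [6, 11, 8, -2, 18, 29, 28, 35]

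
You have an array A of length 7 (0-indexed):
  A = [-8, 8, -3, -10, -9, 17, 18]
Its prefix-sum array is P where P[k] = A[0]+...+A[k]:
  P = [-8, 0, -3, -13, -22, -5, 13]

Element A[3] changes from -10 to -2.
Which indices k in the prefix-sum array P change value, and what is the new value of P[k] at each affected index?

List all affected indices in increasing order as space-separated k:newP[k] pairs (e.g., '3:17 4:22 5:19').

P[k] = A[0] + ... + A[k]
P[k] includes A[3] iff k >= 3
Affected indices: 3, 4, ..., 6; delta = 8
  P[3]: -13 + 8 = -5
  P[4]: -22 + 8 = -14
  P[5]: -5 + 8 = 3
  P[6]: 13 + 8 = 21

Answer: 3:-5 4:-14 5:3 6:21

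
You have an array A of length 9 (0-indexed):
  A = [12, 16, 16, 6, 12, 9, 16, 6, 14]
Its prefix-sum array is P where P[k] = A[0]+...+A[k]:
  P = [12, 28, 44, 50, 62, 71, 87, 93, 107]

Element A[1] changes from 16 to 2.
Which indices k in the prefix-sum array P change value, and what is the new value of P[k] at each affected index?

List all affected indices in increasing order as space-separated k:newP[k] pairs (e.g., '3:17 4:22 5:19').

P[k] = A[0] + ... + A[k]
P[k] includes A[1] iff k >= 1
Affected indices: 1, 2, ..., 8; delta = -14
  P[1]: 28 + -14 = 14
  P[2]: 44 + -14 = 30
  P[3]: 50 + -14 = 36
  P[4]: 62 + -14 = 48
  P[5]: 71 + -14 = 57
  P[6]: 87 + -14 = 73
  P[7]: 93 + -14 = 79
  P[8]: 107 + -14 = 93

Answer: 1:14 2:30 3:36 4:48 5:57 6:73 7:79 8:93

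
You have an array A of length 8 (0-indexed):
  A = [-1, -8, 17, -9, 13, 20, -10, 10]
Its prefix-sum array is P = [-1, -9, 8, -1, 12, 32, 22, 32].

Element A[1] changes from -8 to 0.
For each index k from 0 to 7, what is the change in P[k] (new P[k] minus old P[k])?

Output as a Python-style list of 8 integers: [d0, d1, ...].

Answer: [0, 8, 8, 8, 8, 8, 8, 8]

Derivation:
Element change: A[1] -8 -> 0, delta = 8
For k < 1: P[k] unchanged, delta_P[k] = 0
For k >= 1: P[k] shifts by exactly 8
Delta array: [0, 8, 8, 8, 8, 8, 8, 8]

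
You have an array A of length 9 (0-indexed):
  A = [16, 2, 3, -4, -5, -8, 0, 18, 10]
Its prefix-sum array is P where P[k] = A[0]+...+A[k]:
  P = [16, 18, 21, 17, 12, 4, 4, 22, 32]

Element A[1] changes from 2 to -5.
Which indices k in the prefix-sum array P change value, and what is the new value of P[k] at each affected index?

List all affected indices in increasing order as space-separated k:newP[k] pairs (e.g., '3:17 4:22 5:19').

P[k] = A[0] + ... + A[k]
P[k] includes A[1] iff k >= 1
Affected indices: 1, 2, ..., 8; delta = -7
  P[1]: 18 + -7 = 11
  P[2]: 21 + -7 = 14
  P[3]: 17 + -7 = 10
  P[4]: 12 + -7 = 5
  P[5]: 4 + -7 = -3
  P[6]: 4 + -7 = -3
  P[7]: 22 + -7 = 15
  P[8]: 32 + -7 = 25

Answer: 1:11 2:14 3:10 4:5 5:-3 6:-3 7:15 8:25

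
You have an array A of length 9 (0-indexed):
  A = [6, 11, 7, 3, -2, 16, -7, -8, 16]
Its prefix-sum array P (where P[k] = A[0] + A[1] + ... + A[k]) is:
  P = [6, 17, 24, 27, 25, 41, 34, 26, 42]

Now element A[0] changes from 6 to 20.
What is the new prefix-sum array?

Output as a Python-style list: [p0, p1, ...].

Change: A[0] 6 -> 20, delta = 14
P[k] for k < 0: unchanged (A[0] not included)
P[k] for k >= 0: shift by delta = 14
  P[0] = 6 + 14 = 20
  P[1] = 17 + 14 = 31
  P[2] = 24 + 14 = 38
  P[3] = 27 + 14 = 41
  P[4] = 25 + 14 = 39
  P[5] = 41 + 14 = 55
  P[6] = 34 + 14 = 48
  P[7] = 26 + 14 = 40
  P[8] = 42 + 14 = 56

Answer: [20, 31, 38, 41, 39, 55, 48, 40, 56]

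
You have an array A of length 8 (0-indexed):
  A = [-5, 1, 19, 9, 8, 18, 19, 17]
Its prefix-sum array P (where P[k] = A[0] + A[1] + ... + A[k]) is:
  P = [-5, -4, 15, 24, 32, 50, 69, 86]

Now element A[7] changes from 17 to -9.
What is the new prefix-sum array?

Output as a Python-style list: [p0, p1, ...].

Change: A[7] 17 -> -9, delta = -26
P[k] for k < 7: unchanged (A[7] not included)
P[k] for k >= 7: shift by delta = -26
  P[0] = -5 + 0 = -5
  P[1] = -4 + 0 = -4
  P[2] = 15 + 0 = 15
  P[3] = 24 + 0 = 24
  P[4] = 32 + 0 = 32
  P[5] = 50 + 0 = 50
  P[6] = 69 + 0 = 69
  P[7] = 86 + -26 = 60

Answer: [-5, -4, 15, 24, 32, 50, 69, 60]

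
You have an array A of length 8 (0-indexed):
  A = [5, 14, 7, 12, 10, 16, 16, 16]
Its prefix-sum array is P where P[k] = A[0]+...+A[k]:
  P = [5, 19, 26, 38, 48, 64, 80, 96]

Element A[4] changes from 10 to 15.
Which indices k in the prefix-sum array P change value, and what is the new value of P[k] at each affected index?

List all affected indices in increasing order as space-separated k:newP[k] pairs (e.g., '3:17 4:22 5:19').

Answer: 4:53 5:69 6:85 7:101

Derivation:
P[k] = A[0] + ... + A[k]
P[k] includes A[4] iff k >= 4
Affected indices: 4, 5, ..., 7; delta = 5
  P[4]: 48 + 5 = 53
  P[5]: 64 + 5 = 69
  P[6]: 80 + 5 = 85
  P[7]: 96 + 5 = 101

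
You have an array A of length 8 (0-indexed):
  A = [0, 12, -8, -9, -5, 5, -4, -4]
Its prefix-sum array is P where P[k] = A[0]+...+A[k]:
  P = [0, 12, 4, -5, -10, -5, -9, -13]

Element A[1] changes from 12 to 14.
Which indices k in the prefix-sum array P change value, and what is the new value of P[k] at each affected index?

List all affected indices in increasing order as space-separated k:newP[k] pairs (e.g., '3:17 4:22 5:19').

Answer: 1:14 2:6 3:-3 4:-8 5:-3 6:-7 7:-11

Derivation:
P[k] = A[0] + ... + A[k]
P[k] includes A[1] iff k >= 1
Affected indices: 1, 2, ..., 7; delta = 2
  P[1]: 12 + 2 = 14
  P[2]: 4 + 2 = 6
  P[3]: -5 + 2 = -3
  P[4]: -10 + 2 = -8
  P[5]: -5 + 2 = -3
  P[6]: -9 + 2 = -7
  P[7]: -13 + 2 = -11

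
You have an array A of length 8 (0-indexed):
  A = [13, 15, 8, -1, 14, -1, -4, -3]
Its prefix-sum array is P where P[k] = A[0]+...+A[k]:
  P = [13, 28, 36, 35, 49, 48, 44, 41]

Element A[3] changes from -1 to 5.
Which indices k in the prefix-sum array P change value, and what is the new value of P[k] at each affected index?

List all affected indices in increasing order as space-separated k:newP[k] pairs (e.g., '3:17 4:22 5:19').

Answer: 3:41 4:55 5:54 6:50 7:47

Derivation:
P[k] = A[0] + ... + A[k]
P[k] includes A[3] iff k >= 3
Affected indices: 3, 4, ..., 7; delta = 6
  P[3]: 35 + 6 = 41
  P[4]: 49 + 6 = 55
  P[5]: 48 + 6 = 54
  P[6]: 44 + 6 = 50
  P[7]: 41 + 6 = 47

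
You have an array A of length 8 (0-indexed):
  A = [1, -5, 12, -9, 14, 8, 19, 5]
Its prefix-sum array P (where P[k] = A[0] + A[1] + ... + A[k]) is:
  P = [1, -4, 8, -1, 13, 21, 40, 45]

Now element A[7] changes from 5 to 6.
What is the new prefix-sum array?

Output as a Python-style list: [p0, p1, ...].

Change: A[7] 5 -> 6, delta = 1
P[k] for k < 7: unchanged (A[7] not included)
P[k] for k >= 7: shift by delta = 1
  P[0] = 1 + 0 = 1
  P[1] = -4 + 0 = -4
  P[2] = 8 + 0 = 8
  P[3] = -1 + 0 = -1
  P[4] = 13 + 0 = 13
  P[5] = 21 + 0 = 21
  P[6] = 40 + 0 = 40
  P[7] = 45 + 1 = 46

Answer: [1, -4, 8, -1, 13, 21, 40, 46]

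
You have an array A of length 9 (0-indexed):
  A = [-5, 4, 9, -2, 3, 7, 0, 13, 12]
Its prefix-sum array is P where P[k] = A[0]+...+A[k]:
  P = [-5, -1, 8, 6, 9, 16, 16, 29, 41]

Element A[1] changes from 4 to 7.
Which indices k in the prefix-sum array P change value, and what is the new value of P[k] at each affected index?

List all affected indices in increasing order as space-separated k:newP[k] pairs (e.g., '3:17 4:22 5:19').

Answer: 1:2 2:11 3:9 4:12 5:19 6:19 7:32 8:44

Derivation:
P[k] = A[0] + ... + A[k]
P[k] includes A[1] iff k >= 1
Affected indices: 1, 2, ..., 8; delta = 3
  P[1]: -1 + 3 = 2
  P[2]: 8 + 3 = 11
  P[3]: 6 + 3 = 9
  P[4]: 9 + 3 = 12
  P[5]: 16 + 3 = 19
  P[6]: 16 + 3 = 19
  P[7]: 29 + 3 = 32
  P[8]: 41 + 3 = 44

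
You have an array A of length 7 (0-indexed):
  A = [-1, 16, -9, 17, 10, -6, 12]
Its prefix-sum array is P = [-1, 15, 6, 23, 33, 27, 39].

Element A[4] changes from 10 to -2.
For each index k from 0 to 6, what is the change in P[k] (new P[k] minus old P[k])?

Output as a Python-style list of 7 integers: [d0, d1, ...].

Answer: [0, 0, 0, 0, -12, -12, -12]

Derivation:
Element change: A[4] 10 -> -2, delta = -12
For k < 4: P[k] unchanged, delta_P[k] = 0
For k >= 4: P[k] shifts by exactly -12
Delta array: [0, 0, 0, 0, -12, -12, -12]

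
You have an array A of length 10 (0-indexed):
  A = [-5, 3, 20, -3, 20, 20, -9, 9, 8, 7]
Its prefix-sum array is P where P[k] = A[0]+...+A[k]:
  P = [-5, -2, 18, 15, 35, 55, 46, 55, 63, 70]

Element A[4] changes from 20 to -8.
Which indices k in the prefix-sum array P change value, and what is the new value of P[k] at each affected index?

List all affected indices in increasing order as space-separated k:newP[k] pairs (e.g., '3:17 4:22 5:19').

Answer: 4:7 5:27 6:18 7:27 8:35 9:42

Derivation:
P[k] = A[0] + ... + A[k]
P[k] includes A[4] iff k >= 4
Affected indices: 4, 5, ..., 9; delta = -28
  P[4]: 35 + -28 = 7
  P[5]: 55 + -28 = 27
  P[6]: 46 + -28 = 18
  P[7]: 55 + -28 = 27
  P[8]: 63 + -28 = 35
  P[9]: 70 + -28 = 42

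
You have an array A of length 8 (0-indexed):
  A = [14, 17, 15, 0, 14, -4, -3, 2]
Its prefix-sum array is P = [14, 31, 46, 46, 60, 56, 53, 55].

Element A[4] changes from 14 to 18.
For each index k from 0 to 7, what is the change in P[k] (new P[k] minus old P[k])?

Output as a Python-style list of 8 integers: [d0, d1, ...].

Answer: [0, 0, 0, 0, 4, 4, 4, 4]

Derivation:
Element change: A[4] 14 -> 18, delta = 4
For k < 4: P[k] unchanged, delta_P[k] = 0
For k >= 4: P[k] shifts by exactly 4
Delta array: [0, 0, 0, 0, 4, 4, 4, 4]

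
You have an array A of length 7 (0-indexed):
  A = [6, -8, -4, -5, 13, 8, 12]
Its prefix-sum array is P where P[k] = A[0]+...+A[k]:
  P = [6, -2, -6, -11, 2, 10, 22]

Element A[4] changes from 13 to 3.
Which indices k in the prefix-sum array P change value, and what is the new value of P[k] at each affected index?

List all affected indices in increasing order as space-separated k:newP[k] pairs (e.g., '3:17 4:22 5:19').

P[k] = A[0] + ... + A[k]
P[k] includes A[4] iff k >= 4
Affected indices: 4, 5, ..., 6; delta = -10
  P[4]: 2 + -10 = -8
  P[5]: 10 + -10 = 0
  P[6]: 22 + -10 = 12

Answer: 4:-8 5:0 6:12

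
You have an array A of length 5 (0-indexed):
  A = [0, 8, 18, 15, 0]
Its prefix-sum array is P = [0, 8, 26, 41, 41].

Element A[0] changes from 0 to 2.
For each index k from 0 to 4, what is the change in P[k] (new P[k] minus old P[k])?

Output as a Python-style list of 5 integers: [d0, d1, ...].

Element change: A[0] 0 -> 2, delta = 2
For k < 0: P[k] unchanged, delta_P[k] = 0
For k >= 0: P[k] shifts by exactly 2
Delta array: [2, 2, 2, 2, 2]

Answer: [2, 2, 2, 2, 2]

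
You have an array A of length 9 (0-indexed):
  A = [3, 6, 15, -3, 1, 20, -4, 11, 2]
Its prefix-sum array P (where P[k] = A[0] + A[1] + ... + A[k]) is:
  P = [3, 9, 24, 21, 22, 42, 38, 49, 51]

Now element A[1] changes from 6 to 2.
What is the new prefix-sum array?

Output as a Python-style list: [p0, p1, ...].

Change: A[1] 6 -> 2, delta = -4
P[k] for k < 1: unchanged (A[1] not included)
P[k] for k >= 1: shift by delta = -4
  P[0] = 3 + 0 = 3
  P[1] = 9 + -4 = 5
  P[2] = 24 + -4 = 20
  P[3] = 21 + -4 = 17
  P[4] = 22 + -4 = 18
  P[5] = 42 + -4 = 38
  P[6] = 38 + -4 = 34
  P[7] = 49 + -4 = 45
  P[8] = 51 + -4 = 47

Answer: [3, 5, 20, 17, 18, 38, 34, 45, 47]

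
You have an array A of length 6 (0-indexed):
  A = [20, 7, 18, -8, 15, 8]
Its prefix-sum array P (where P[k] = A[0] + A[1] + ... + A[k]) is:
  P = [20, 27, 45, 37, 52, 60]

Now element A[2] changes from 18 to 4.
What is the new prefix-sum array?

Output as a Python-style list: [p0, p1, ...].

Answer: [20, 27, 31, 23, 38, 46]

Derivation:
Change: A[2] 18 -> 4, delta = -14
P[k] for k < 2: unchanged (A[2] not included)
P[k] for k >= 2: shift by delta = -14
  P[0] = 20 + 0 = 20
  P[1] = 27 + 0 = 27
  P[2] = 45 + -14 = 31
  P[3] = 37 + -14 = 23
  P[4] = 52 + -14 = 38
  P[5] = 60 + -14 = 46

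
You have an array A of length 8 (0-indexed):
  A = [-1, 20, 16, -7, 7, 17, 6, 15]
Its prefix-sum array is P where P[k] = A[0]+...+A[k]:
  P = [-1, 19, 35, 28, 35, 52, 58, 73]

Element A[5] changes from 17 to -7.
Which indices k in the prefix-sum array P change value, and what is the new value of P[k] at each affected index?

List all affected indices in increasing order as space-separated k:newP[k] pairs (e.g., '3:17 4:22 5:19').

Answer: 5:28 6:34 7:49

Derivation:
P[k] = A[0] + ... + A[k]
P[k] includes A[5] iff k >= 5
Affected indices: 5, 6, ..., 7; delta = -24
  P[5]: 52 + -24 = 28
  P[6]: 58 + -24 = 34
  P[7]: 73 + -24 = 49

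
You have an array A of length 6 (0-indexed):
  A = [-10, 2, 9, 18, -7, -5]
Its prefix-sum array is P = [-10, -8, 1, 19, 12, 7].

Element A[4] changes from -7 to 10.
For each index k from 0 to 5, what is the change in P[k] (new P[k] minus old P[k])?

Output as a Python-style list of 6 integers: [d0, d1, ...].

Element change: A[4] -7 -> 10, delta = 17
For k < 4: P[k] unchanged, delta_P[k] = 0
For k >= 4: P[k] shifts by exactly 17
Delta array: [0, 0, 0, 0, 17, 17]

Answer: [0, 0, 0, 0, 17, 17]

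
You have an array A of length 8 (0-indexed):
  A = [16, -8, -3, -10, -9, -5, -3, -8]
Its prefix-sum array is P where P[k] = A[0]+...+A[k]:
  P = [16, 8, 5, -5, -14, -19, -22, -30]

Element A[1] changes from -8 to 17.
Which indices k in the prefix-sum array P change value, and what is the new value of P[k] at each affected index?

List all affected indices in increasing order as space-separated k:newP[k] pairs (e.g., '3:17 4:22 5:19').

Answer: 1:33 2:30 3:20 4:11 5:6 6:3 7:-5

Derivation:
P[k] = A[0] + ... + A[k]
P[k] includes A[1] iff k >= 1
Affected indices: 1, 2, ..., 7; delta = 25
  P[1]: 8 + 25 = 33
  P[2]: 5 + 25 = 30
  P[3]: -5 + 25 = 20
  P[4]: -14 + 25 = 11
  P[5]: -19 + 25 = 6
  P[6]: -22 + 25 = 3
  P[7]: -30 + 25 = -5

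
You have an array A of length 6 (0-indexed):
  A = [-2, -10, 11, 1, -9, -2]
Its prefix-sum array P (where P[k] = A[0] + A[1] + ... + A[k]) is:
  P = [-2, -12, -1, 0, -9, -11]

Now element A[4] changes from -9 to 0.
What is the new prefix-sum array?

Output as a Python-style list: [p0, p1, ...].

Answer: [-2, -12, -1, 0, 0, -2]

Derivation:
Change: A[4] -9 -> 0, delta = 9
P[k] for k < 4: unchanged (A[4] not included)
P[k] for k >= 4: shift by delta = 9
  P[0] = -2 + 0 = -2
  P[1] = -12 + 0 = -12
  P[2] = -1 + 0 = -1
  P[3] = 0 + 0 = 0
  P[4] = -9 + 9 = 0
  P[5] = -11 + 9 = -2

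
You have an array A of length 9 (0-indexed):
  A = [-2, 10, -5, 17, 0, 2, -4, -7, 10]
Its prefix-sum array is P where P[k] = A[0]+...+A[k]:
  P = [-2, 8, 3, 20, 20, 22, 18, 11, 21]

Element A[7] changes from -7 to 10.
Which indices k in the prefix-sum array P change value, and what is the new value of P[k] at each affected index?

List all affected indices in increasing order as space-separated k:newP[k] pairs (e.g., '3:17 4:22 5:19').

Answer: 7:28 8:38

Derivation:
P[k] = A[0] + ... + A[k]
P[k] includes A[7] iff k >= 7
Affected indices: 7, 8, ..., 8; delta = 17
  P[7]: 11 + 17 = 28
  P[8]: 21 + 17 = 38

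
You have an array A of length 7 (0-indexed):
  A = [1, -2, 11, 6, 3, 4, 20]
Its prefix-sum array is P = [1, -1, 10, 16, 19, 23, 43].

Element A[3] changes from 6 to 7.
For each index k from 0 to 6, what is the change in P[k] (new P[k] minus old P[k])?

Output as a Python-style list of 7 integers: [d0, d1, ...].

Element change: A[3] 6 -> 7, delta = 1
For k < 3: P[k] unchanged, delta_P[k] = 0
For k >= 3: P[k] shifts by exactly 1
Delta array: [0, 0, 0, 1, 1, 1, 1]

Answer: [0, 0, 0, 1, 1, 1, 1]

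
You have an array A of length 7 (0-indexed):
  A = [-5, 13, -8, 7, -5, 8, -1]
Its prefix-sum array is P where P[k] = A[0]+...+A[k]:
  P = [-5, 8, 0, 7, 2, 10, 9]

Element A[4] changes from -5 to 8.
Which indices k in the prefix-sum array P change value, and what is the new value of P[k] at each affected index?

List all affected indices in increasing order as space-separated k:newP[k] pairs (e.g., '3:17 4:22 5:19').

P[k] = A[0] + ... + A[k]
P[k] includes A[4] iff k >= 4
Affected indices: 4, 5, ..., 6; delta = 13
  P[4]: 2 + 13 = 15
  P[5]: 10 + 13 = 23
  P[6]: 9 + 13 = 22

Answer: 4:15 5:23 6:22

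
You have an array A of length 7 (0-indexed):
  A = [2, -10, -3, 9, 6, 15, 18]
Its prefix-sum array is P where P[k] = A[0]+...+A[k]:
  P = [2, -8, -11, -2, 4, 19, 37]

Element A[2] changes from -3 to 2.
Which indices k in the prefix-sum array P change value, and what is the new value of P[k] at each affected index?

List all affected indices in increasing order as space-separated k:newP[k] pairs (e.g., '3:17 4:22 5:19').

P[k] = A[0] + ... + A[k]
P[k] includes A[2] iff k >= 2
Affected indices: 2, 3, ..., 6; delta = 5
  P[2]: -11 + 5 = -6
  P[3]: -2 + 5 = 3
  P[4]: 4 + 5 = 9
  P[5]: 19 + 5 = 24
  P[6]: 37 + 5 = 42

Answer: 2:-6 3:3 4:9 5:24 6:42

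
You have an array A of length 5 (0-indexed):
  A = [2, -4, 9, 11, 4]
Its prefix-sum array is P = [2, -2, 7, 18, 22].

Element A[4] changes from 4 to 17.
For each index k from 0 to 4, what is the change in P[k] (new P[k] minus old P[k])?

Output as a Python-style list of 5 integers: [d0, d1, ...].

Answer: [0, 0, 0, 0, 13]

Derivation:
Element change: A[4] 4 -> 17, delta = 13
For k < 4: P[k] unchanged, delta_P[k] = 0
For k >= 4: P[k] shifts by exactly 13
Delta array: [0, 0, 0, 0, 13]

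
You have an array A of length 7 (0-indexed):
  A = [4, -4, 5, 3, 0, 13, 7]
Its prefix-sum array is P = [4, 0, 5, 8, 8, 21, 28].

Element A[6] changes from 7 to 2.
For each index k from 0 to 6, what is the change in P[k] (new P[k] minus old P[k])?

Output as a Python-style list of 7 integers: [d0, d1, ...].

Answer: [0, 0, 0, 0, 0, 0, -5]

Derivation:
Element change: A[6] 7 -> 2, delta = -5
For k < 6: P[k] unchanged, delta_P[k] = 0
For k >= 6: P[k] shifts by exactly -5
Delta array: [0, 0, 0, 0, 0, 0, -5]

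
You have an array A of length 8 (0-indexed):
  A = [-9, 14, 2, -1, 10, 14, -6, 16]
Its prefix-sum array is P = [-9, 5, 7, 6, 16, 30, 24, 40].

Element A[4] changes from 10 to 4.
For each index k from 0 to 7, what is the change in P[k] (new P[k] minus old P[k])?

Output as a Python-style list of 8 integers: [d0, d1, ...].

Answer: [0, 0, 0, 0, -6, -6, -6, -6]

Derivation:
Element change: A[4] 10 -> 4, delta = -6
For k < 4: P[k] unchanged, delta_P[k] = 0
For k >= 4: P[k] shifts by exactly -6
Delta array: [0, 0, 0, 0, -6, -6, -6, -6]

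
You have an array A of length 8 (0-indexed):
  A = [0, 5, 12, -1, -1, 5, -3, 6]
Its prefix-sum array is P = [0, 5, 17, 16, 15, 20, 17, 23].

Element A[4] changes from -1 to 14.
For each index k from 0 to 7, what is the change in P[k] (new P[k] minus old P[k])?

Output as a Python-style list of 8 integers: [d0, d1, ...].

Answer: [0, 0, 0, 0, 15, 15, 15, 15]

Derivation:
Element change: A[4] -1 -> 14, delta = 15
For k < 4: P[k] unchanged, delta_P[k] = 0
For k >= 4: P[k] shifts by exactly 15
Delta array: [0, 0, 0, 0, 15, 15, 15, 15]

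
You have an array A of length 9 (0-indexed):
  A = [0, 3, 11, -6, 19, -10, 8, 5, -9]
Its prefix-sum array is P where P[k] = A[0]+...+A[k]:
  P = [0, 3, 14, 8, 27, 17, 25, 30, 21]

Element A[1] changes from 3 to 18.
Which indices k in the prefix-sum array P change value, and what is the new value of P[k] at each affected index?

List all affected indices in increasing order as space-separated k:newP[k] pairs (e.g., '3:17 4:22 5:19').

P[k] = A[0] + ... + A[k]
P[k] includes A[1] iff k >= 1
Affected indices: 1, 2, ..., 8; delta = 15
  P[1]: 3 + 15 = 18
  P[2]: 14 + 15 = 29
  P[3]: 8 + 15 = 23
  P[4]: 27 + 15 = 42
  P[5]: 17 + 15 = 32
  P[6]: 25 + 15 = 40
  P[7]: 30 + 15 = 45
  P[8]: 21 + 15 = 36

Answer: 1:18 2:29 3:23 4:42 5:32 6:40 7:45 8:36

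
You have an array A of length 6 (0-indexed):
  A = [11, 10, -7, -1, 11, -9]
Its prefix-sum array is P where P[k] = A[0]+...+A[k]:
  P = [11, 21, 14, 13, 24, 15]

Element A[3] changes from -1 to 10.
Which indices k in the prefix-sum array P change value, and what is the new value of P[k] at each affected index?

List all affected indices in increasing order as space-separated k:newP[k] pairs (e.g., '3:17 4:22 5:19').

Answer: 3:24 4:35 5:26

Derivation:
P[k] = A[0] + ... + A[k]
P[k] includes A[3] iff k >= 3
Affected indices: 3, 4, ..., 5; delta = 11
  P[3]: 13 + 11 = 24
  P[4]: 24 + 11 = 35
  P[5]: 15 + 11 = 26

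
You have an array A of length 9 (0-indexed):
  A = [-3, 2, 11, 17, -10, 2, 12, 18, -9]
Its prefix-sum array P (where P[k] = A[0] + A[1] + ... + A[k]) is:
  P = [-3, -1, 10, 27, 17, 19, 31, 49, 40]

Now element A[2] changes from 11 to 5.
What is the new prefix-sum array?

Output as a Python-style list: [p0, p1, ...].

Answer: [-3, -1, 4, 21, 11, 13, 25, 43, 34]

Derivation:
Change: A[2] 11 -> 5, delta = -6
P[k] for k < 2: unchanged (A[2] not included)
P[k] for k >= 2: shift by delta = -6
  P[0] = -3 + 0 = -3
  P[1] = -1 + 0 = -1
  P[2] = 10 + -6 = 4
  P[3] = 27 + -6 = 21
  P[4] = 17 + -6 = 11
  P[5] = 19 + -6 = 13
  P[6] = 31 + -6 = 25
  P[7] = 49 + -6 = 43
  P[8] = 40 + -6 = 34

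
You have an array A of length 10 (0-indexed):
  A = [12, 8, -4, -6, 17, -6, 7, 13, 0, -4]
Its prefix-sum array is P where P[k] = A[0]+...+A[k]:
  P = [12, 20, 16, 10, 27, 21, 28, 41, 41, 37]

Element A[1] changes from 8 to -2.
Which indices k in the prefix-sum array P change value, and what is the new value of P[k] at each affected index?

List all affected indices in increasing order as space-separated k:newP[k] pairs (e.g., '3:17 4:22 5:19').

P[k] = A[0] + ... + A[k]
P[k] includes A[1] iff k >= 1
Affected indices: 1, 2, ..., 9; delta = -10
  P[1]: 20 + -10 = 10
  P[2]: 16 + -10 = 6
  P[3]: 10 + -10 = 0
  P[4]: 27 + -10 = 17
  P[5]: 21 + -10 = 11
  P[6]: 28 + -10 = 18
  P[7]: 41 + -10 = 31
  P[8]: 41 + -10 = 31
  P[9]: 37 + -10 = 27

Answer: 1:10 2:6 3:0 4:17 5:11 6:18 7:31 8:31 9:27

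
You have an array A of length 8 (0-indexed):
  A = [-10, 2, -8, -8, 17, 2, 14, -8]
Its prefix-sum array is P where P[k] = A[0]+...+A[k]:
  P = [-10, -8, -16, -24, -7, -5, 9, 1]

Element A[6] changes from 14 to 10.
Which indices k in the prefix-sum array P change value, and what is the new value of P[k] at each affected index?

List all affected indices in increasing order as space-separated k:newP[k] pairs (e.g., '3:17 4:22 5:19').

Answer: 6:5 7:-3

Derivation:
P[k] = A[0] + ... + A[k]
P[k] includes A[6] iff k >= 6
Affected indices: 6, 7, ..., 7; delta = -4
  P[6]: 9 + -4 = 5
  P[7]: 1 + -4 = -3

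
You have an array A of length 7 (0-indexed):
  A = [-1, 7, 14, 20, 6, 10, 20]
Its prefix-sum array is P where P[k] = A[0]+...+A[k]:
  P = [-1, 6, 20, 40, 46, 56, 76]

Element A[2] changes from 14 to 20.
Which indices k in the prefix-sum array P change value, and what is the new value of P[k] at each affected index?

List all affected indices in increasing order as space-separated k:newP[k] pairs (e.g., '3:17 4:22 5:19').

P[k] = A[0] + ... + A[k]
P[k] includes A[2] iff k >= 2
Affected indices: 2, 3, ..., 6; delta = 6
  P[2]: 20 + 6 = 26
  P[3]: 40 + 6 = 46
  P[4]: 46 + 6 = 52
  P[5]: 56 + 6 = 62
  P[6]: 76 + 6 = 82

Answer: 2:26 3:46 4:52 5:62 6:82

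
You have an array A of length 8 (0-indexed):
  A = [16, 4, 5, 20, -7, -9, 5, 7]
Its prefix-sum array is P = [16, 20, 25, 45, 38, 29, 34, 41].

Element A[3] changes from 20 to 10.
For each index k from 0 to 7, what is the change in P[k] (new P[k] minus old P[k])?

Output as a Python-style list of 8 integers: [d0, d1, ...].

Element change: A[3] 20 -> 10, delta = -10
For k < 3: P[k] unchanged, delta_P[k] = 0
For k >= 3: P[k] shifts by exactly -10
Delta array: [0, 0, 0, -10, -10, -10, -10, -10]

Answer: [0, 0, 0, -10, -10, -10, -10, -10]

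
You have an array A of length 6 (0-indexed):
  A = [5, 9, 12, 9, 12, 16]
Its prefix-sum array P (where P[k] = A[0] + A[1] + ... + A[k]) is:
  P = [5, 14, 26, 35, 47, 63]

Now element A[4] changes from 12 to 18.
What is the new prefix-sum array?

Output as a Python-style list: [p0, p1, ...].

Answer: [5, 14, 26, 35, 53, 69]

Derivation:
Change: A[4] 12 -> 18, delta = 6
P[k] for k < 4: unchanged (A[4] not included)
P[k] for k >= 4: shift by delta = 6
  P[0] = 5 + 0 = 5
  P[1] = 14 + 0 = 14
  P[2] = 26 + 0 = 26
  P[3] = 35 + 0 = 35
  P[4] = 47 + 6 = 53
  P[5] = 63 + 6 = 69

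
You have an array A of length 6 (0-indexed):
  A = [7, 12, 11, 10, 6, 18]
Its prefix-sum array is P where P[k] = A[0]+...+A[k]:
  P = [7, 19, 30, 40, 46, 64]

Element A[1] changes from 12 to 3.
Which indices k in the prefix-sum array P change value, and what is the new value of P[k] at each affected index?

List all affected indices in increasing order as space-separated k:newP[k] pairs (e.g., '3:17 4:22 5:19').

Answer: 1:10 2:21 3:31 4:37 5:55

Derivation:
P[k] = A[0] + ... + A[k]
P[k] includes A[1] iff k >= 1
Affected indices: 1, 2, ..., 5; delta = -9
  P[1]: 19 + -9 = 10
  P[2]: 30 + -9 = 21
  P[3]: 40 + -9 = 31
  P[4]: 46 + -9 = 37
  P[5]: 64 + -9 = 55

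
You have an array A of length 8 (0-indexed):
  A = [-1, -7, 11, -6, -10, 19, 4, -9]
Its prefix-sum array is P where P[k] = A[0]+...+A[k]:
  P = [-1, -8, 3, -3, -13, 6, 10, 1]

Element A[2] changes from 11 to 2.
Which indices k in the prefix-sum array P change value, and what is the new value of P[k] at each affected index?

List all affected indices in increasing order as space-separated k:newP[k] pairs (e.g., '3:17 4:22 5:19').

P[k] = A[0] + ... + A[k]
P[k] includes A[2] iff k >= 2
Affected indices: 2, 3, ..., 7; delta = -9
  P[2]: 3 + -9 = -6
  P[3]: -3 + -9 = -12
  P[4]: -13 + -9 = -22
  P[5]: 6 + -9 = -3
  P[6]: 10 + -9 = 1
  P[7]: 1 + -9 = -8

Answer: 2:-6 3:-12 4:-22 5:-3 6:1 7:-8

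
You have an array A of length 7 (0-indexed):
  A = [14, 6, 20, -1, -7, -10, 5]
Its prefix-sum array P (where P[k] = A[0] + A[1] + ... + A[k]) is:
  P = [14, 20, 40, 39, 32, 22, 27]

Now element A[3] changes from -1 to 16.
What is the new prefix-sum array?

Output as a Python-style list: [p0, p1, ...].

Change: A[3] -1 -> 16, delta = 17
P[k] for k < 3: unchanged (A[3] not included)
P[k] for k >= 3: shift by delta = 17
  P[0] = 14 + 0 = 14
  P[1] = 20 + 0 = 20
  P[2] = 40 + 0 = 40
  P[3] = 39 + 17 = 56
  P[4] = 32 + 17 = 49
  P[5] = 22 + 17 = 39
  P[6] = 27 + 17 = 44

Answer: [14, 20, 40, 56, 49, 39, 44]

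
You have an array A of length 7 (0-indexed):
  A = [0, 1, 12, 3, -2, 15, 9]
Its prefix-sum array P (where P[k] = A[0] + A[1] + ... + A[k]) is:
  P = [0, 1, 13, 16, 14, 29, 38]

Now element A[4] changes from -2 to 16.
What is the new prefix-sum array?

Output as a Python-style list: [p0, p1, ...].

Change: A[4] -2 -> 16, delta = 18
P[k] for k < 4: unchanged (A[4] not included)
P[k] for k >= 4: shift by delta = 18
  P[0] = 0 + 0 = 0
  P[1] = 1 + 0 = 1
  P[2] = 13 + 0 = 13
  P[3] = 16 + 0 = 16
  P[4] = 14 + 18 = 32
  P[5] = 29 + 18 = 47
  P[6] = 38 + 18 = 56

Answer: [0, 1, 13, 16, 32, 47, 56]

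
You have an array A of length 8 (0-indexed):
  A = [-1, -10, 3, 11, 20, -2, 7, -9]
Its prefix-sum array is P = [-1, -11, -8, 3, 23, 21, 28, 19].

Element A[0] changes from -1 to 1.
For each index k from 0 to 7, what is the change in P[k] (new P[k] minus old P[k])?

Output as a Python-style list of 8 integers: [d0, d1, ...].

Element change: A[0] -1 -> 1, delta = 2
For k < 0: P[k] unchanged, delta_P[k] = 0
For k >= 0: P[k] shifts by exactly 2
Delta array: [2, 2, 2, 2, 2, 2, 2, 2]

Answer: [2, 2, 2, 2, 2, 2, 2, 2]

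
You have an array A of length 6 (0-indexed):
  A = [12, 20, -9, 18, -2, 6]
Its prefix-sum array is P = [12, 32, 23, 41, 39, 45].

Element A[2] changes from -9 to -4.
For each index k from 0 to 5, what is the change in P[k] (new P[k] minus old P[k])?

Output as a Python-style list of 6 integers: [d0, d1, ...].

Answer: [0, 0, 5, 5, 5, 5]

Derivation:
Element change: A[2] -9 -> -4, delta = 5
For k < 2: P[k] unchanged, delta_P[k] = 0
For k >= 2: P[k] shifts by exactly 5
Delta array: [0, 0, 5, 5, 5, 5]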